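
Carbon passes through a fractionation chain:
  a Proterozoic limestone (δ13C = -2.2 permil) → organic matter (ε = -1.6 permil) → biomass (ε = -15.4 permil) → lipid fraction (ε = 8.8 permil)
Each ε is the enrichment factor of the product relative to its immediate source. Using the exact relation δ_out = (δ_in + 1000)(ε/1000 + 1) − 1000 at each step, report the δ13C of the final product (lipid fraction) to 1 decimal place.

-10.5 permil

step 1: δ = (-2.20 + 1000)·(-1.6/1000 + 1) − 1000 = -3.80 permil
step 2: δ = (-3.80 + 1000)·(-15.4/1000 + 1) − 1000 = -19.14 permil
step 3: δ = (-19.14 + 1000)·(8.8/1000 + 1) − 1000 = -10.51 permil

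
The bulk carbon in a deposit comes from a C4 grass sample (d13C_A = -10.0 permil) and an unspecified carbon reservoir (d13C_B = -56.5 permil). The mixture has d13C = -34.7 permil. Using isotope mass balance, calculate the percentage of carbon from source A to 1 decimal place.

δ_mix = f_A·δ_A + (1 − f_A)·δ_B  ⇒  f_A = (δ_mix − δ_B)/(δ_A − δ_B)
f_A = (-34.7 − (-56.5)) / (-10.0 − (-56.5))
f_A = 21.8 / 46.5 = 0.4688

46.9%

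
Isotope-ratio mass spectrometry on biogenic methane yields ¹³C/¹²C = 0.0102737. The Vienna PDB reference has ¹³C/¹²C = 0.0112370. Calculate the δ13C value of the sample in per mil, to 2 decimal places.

δ13C = (R_sample / R_standard − 1) × 1000
R_sample / R_standard = 0.0102737 / 0.0112370 = 0.914274
δ13C = (0.914274 − 1) × 1000 = -85.726 per mil

-85.73 per mil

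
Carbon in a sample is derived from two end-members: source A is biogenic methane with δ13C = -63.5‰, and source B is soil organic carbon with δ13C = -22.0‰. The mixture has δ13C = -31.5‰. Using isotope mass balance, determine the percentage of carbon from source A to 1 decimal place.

22.9%

δ_mix = f_A·δ_A + (1 − f_A)·δ_B  ⇒  f_A = (δ_mix − δ_B)/(δ_A − δ_B)
f_A = (-31.5 − (-22.0)) / (-63.5 − (-22.0))
f_A = -9.5 / -41.5 = 0.2289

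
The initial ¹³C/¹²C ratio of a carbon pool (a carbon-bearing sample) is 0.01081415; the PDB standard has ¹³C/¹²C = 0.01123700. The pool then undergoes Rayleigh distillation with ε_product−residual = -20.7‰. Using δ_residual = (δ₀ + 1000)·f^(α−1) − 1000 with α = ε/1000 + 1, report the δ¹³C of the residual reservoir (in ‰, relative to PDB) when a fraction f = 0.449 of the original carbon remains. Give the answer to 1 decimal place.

-21.5‰

δ₀ = (0.01081415/0.01123700 − 1)×1000 = (0.962370 − 1)×1000 = -37.630‰
α − 1 = ε/1000 = -0.0207
f^(α−1) = 0.449^(-0.0207) = 1.016713
δ_res = (-37.630 + 1000) × 1.016713 − 1000 = 978.454 − 1000 = -21.55‰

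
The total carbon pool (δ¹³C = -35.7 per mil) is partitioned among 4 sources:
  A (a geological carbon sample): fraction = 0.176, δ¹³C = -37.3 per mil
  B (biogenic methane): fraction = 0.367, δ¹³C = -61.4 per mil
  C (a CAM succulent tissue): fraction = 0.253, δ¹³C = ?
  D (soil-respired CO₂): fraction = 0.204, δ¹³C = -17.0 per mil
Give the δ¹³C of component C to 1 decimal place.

Isotope mass balance: δ_bulk = Σ fᵢ·δᵢ.
-35.7 = 0.176×(-37.3) + 0.367×(-61.4) + 0.253×δ_C + 0.204×(-17.0)
0.253·δ_C = -35.7 − (-32.567) = -3.133
δ_C = -3.133 / 0.253 = -12.38 per mil

-12.4 per mil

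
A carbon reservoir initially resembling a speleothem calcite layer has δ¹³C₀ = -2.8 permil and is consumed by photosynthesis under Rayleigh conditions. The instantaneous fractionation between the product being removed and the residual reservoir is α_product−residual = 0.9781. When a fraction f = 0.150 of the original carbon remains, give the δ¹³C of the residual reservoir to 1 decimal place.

Rayleigh residual: δ_res = (δ₀ + 1000)·f^(α−1) − 1000
α − 1 = -0.02190
f^(α−1) = 0.150^(-0.02190) = 1.042422
δ_res = (-2.8 + 1000) × 1.042422 − 1000 = 1039.503 − 1000 = 39.50 permil

39.5 permil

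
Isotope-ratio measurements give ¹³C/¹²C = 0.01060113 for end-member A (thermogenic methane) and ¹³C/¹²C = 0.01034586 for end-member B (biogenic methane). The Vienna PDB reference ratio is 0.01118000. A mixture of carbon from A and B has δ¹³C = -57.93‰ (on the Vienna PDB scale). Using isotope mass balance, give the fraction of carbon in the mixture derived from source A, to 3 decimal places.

δ_A = (0.01060113/0.01118000 − 1)×1000 = (0.948223 − 1)×1000 = -51.777‰
δ_B = (0.01034586/0.01118000 − 1)×1000 = (0.925390 − 1)×1000 = -74.610‰
f_A = (δ_mix − δ_B)/(δ_A − δ_B) = (-57.93 − (-74.610))/(-51.777 − (-74.610))
f_A = 16.680 / 22.833 = 0.7305

0.731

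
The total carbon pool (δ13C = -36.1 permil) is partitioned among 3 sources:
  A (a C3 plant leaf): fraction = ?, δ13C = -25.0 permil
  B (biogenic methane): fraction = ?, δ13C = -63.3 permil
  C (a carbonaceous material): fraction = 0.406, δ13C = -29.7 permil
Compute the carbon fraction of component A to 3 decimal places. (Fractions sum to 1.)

Let f_A and f_B be the unknown fractions; fractions sum to 1 so f_A + f_B = 0.594.
Mass balance: Σ fᵢ·δᵢ = δ_bulk ⇒ f_A·(-25.0) + f_B·(-63.3) = -36.1 − (-12.058) = -24.042
Substitute f_B = 0.594 − f_A:
f_A·(-25.0 − -63.3) = -24.042 − 0.594×(-63.3) = 13.558
f_A = 13.558 / 38.3 = 0.3540

0.354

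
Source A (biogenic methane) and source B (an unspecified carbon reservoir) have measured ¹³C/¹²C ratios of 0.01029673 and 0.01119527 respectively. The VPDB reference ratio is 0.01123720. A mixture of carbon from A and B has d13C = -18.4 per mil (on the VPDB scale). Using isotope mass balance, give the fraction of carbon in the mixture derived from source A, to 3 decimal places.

0.183

δ_A = (0.01029673/0.01123720 − 1)×1000 = (0.916307 − 1)×1000 = -83.693 per mil
δ_B = (0.01119527/0.01123720 − 1)×1000 = (0.996269 − 1)×1000 = -3.731 per mil
f_A = (δ_mix − δ_B)/(δ_A − δ_B) = (-18.4 − (-3.731))/(-83.693 − (-3.731))
f_A = -14.669 / -79.961 = 0.1834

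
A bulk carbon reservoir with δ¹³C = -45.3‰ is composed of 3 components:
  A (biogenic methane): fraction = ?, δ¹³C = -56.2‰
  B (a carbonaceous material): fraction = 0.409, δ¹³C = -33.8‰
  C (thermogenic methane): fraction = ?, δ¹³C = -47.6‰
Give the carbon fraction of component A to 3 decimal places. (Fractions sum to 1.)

Let f_A and f_C be the unknown fractions; fractions sum to 1 so f_A + f_C = 0.591.
Mass balance: Σ fᵢ·δᵢ = δ_bulk ⇒ f_A·(-56.2) + f_C·(-47.6) = -45.3 − (-13.824) = -31.476
Substitute f_C = 0.591 − f_A:
f_A·(-56.2 − -47.6) = -31.476 − 0.591×(-47.6) = -3.344
f_A = -3.344 / -8.6 = 0.3889

0.389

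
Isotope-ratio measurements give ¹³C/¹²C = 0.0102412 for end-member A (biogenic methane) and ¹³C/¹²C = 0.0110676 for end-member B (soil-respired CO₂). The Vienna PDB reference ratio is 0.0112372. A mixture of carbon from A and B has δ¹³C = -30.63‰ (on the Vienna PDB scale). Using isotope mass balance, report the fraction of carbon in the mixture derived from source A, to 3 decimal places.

0.211

δ_A = (0.0102412/0.0112372 − 1)×1000 = (0.911366 − 1)×1000 = -88.634‰
δ_B = (0.0110676/0.0112372 − 1)×1000 = (0.984907 − 1)×1000 = -15.093‰
f_A = (δ_mix − δ_B)/(δ_A − δ_B) = (-30.63 − (-15.093))/(-88.634 − (-15.093))
f_A = -15.537 / -73.541 = 0.2113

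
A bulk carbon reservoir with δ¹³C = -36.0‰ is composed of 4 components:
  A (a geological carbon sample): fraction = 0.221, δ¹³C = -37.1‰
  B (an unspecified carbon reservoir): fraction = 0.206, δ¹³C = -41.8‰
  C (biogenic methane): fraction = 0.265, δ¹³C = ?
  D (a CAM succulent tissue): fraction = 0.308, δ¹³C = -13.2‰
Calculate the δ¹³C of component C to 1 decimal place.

-57.1‰

Isotope mass balance: δ_bulk = Σ fᵢ·δᵢ.
-36.0 = 0.221×(-37.1) + 0.206×(-41.8) + 0.265×δ_C + 0.308×(-13.2)
0.265·δ_C = -36.0 − (-20.875) = -15.125
δ_C = -15.125 / 0.265 = -57.07‰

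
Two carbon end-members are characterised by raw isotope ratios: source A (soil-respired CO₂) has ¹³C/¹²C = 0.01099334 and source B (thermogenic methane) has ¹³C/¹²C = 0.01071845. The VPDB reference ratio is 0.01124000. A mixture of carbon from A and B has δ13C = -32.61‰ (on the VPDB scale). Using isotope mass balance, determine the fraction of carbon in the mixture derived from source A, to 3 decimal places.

δ_A = (0.01099334/0.01124000 − 1)×1000 = (0.978055 − 1)×1000 = -21.945‰
δ_B = (0.01071845/0.01124000 − 1)×1000 = (0.953599 − 1)×1000 = -46.401‰
f_A = (δ_mix − δ_B)/(δ_A − δ_B) = (-32.61 − (-46.401))/(-21.945 − (-46.401))
f_A = 13.791 / 24.456 = 0.5639

0.564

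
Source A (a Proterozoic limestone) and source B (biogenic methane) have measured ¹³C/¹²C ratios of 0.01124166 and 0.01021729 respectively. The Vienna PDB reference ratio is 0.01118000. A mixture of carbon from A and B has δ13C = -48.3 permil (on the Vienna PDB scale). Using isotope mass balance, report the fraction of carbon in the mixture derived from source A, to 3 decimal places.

δ_A = (0.01124166/0.01118000 − 1)×1000 = (1.005515 − 1)×1000 = 5.515 permil
δ_B = (0.01021729/0.01118000 − 1)×1000 = (0.913890 − 1)×1000 = -86.110 permil
f_A = (δ_mix − δ_B)/(δ_A − δ_B) = (-48.3 − (-86.110))/(5.515 − (-86.110))
f_A = 37.810 / 91.625 = 0.4127

0.413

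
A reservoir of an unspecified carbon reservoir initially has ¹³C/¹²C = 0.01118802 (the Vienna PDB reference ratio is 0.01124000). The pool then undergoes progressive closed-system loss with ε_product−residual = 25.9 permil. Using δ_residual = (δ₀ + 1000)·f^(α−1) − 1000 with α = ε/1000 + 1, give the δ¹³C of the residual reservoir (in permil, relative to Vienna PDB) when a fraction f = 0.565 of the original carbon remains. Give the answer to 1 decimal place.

-19.2 permil

δ₀ = (0.01118802/0.01124000 − 1)×1000 = (0.995375 − 1)×1000 = -4.625 permil
α − 1 = ε/1000 = 0.0259
f^(α−1) = 0.565^(0.0259) = 0.985322
δ_res = (-4.625 + 1000) × 0.985322 − 1000 = 980.765 − 1000 = -19.23 permil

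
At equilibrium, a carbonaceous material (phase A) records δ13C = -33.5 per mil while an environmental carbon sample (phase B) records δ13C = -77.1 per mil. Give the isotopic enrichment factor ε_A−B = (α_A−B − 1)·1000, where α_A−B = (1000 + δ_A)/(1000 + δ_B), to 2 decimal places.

47.24 per mil

α_A−B = (1000 + -33.5) / (1000 + -77.1) = 966.5 / 922.9 = 1.047242
ε_A−B = (1.047242 − 1) × 1000 = 47.242 per mil
(The approximation ε ≈ δ_A − δ_B would give 43.6 per mil.)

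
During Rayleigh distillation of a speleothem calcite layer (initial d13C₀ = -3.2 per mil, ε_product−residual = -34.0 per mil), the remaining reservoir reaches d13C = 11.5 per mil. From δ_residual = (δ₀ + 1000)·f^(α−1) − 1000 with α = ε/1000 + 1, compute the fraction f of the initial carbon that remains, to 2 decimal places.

α − 1 = ε/1000 = -0.0340
(δ_res + 1000)/(δ₀ + 1000) = (11.5 + 1000)/(-3.2 + 1000) = 1011.5/996.8 = 1.014747
f = 1.014747^(1/-0.0340) = exp(ln(1.014747)/-0.0340) = exp(0.01464/-0.0340)
f = exp(-0.4306) = 0.6501

0.65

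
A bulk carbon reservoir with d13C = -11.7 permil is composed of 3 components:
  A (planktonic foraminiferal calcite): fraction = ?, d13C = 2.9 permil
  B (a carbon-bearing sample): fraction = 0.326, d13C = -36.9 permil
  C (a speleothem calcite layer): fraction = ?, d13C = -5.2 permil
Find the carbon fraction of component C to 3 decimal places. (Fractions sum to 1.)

0.201

Let f_C and f_A be the unknown fractions; fractions sum to 1 so f_C + f_A = 0.674.
Mass balance: Σ fᵢ·δᵢ = δ_bulk ⇒ f_C·(-5.2) + f_A·(2.9) = -11.7 − (-12.029) = 0.329
Substitute f_A = 0.674 − f_C:
f_C·(-5.2 − 2.9) = 0.329 − 0.674×(2.9) = -1.625
f_C = -1.625 / -8.1 = 0.2006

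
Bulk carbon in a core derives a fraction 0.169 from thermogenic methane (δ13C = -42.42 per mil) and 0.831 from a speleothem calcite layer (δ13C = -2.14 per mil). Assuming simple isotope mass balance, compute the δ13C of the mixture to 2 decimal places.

δ_mix = f_A·δ_A + f_B·δ_B
δ_mix = 0.169 × (-42.42) + 0.831 × (-2.14)
δ_mix = -7.169 + -1.778 = -8.947 per mil

-8.95 per mil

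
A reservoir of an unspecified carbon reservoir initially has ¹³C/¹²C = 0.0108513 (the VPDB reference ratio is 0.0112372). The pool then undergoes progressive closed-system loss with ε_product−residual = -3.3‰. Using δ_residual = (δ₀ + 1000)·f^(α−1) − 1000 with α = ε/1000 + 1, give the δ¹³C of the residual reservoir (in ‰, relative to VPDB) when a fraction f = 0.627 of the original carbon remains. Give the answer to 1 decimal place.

-32.9‰

δ₀ = (0.0108513/0.0112372 − 1)×1000 = (0.965659 − 1)×1000 = -34.341‰
α − 1 = ε/1000 = -0.0033
f^(α−1) = 0.627^(-0.0033) = 1.001542
δ_res = (-34.341 + 1000) × 1.001542 − 1000 = 967.147 − 1000 = -32.85‰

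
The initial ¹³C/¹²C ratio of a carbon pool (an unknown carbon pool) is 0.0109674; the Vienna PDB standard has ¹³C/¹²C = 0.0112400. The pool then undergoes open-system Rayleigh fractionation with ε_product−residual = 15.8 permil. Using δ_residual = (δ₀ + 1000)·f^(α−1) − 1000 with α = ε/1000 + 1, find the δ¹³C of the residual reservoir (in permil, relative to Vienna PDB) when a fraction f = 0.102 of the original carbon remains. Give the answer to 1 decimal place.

-58.8 permil

δ₀ = (0.0109674/0.0112400 − 1)×1000 = (0.975747 − 1)×1000 = -24.253 permil
α − 1 = ε/1000 = 0.0158
f^(α−1) = 0.102^(0.0158) = 0.964575
δ_res = (-24.253 + 1000) × 0.964575 − 1000 = 941.181 − 1000 = -58.82 permil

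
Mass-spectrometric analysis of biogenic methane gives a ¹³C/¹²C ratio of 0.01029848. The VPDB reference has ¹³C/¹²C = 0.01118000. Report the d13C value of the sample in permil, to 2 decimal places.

-78.85 permil

d13C = (R_sample / R_standard − 1) × 1000
R_sample / R_standard = 0.01029848 / 0.01118000 = 0.921152
d13C = (0.921152 − 1) × 1000 = -78.848 permil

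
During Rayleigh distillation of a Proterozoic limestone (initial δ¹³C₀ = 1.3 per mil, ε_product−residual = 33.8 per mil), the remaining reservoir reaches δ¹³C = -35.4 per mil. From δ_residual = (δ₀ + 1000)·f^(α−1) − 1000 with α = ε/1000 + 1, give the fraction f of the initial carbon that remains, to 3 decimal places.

α − 1 = ε/1000 = 0.0338
(δ_res + 1000)/(δ₀ + 1000) = (-35.4 + 1000)/(1.3 + 1000) = 964.6/1001.3 = 0.963348
f = 0.963348^(1/0.0338) = exp(ln(0.963348)/0.0338) = exp(-0.03734/0.0338)
f = exp(-1.1048) = 0.3313

0.331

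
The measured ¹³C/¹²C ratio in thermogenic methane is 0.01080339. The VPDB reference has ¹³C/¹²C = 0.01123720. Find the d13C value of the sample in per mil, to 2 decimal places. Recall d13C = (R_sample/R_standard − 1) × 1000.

d13C = (R_sample / R_standard − 1) × 1000
R_sample / R_standard = 0.01080339 / 0.01123720 = 0.961395
d13C = (0.961395 − 1) × 1000 = -38.605 per mil

-38.60 per mil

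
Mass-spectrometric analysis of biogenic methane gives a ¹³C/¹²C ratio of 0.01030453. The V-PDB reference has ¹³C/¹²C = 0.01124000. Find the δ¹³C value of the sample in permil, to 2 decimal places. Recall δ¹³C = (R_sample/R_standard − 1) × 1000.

δ¹³C = (R_sample / R_standard − 1) × 1000
R_sample / R_standard = 0.01030453 / 0.01124000 = 0.916773
δ¹³C = (0.916773 − 1) × 1000 = -83.227 permil

-83.23 permil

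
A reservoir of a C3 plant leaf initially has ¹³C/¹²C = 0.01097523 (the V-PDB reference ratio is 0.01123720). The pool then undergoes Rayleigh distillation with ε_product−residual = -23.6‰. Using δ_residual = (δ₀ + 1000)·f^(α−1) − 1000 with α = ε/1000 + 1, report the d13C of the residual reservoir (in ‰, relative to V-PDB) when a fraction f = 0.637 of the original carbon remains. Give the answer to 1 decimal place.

-12.9‰

δ₀ = (0.01097523/0.01123720 − 1)×1000 = (0.976687 − 1)×1000 = -23.313‰
α − 1 = ε/1000 = -0.0236
f^(α−1) = 0.637^(-0.0236) = 1.010700
δ_res = (-23.313 + 1000) × 1.010700 − 1000 = 987.138 − 1000 = -12.86‰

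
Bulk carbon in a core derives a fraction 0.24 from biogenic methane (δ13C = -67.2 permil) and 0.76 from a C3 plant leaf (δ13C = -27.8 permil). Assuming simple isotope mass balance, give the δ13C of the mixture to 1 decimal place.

-37.3 permil

δ_mix = f_A·δ_A + f_B·δ_B
δ_mix = 0.24 × (-67.2) + 0.76 × (-27.8)
δ_mix = -16.13 + -21.13 = -37.26 permil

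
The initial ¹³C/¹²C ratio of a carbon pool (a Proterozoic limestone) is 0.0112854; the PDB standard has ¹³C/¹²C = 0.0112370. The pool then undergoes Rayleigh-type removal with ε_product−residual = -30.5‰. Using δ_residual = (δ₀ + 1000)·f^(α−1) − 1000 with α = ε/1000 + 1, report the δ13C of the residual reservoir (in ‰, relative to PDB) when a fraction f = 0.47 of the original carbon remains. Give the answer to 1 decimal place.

δ₀ = (0.0112854/0.0112370 − 1)×1000 = (1.004307 − 1)×1000 = 4.307‰
α − 1 = ε/1000 = -0.0305
f^(α−1) = 0.47^(-0.0305) = 1.023295
δ_res = (4.307 + 1000) × 1.023295 − 1000 = 1027.703 − 1000 = 27.70‰

27.7‰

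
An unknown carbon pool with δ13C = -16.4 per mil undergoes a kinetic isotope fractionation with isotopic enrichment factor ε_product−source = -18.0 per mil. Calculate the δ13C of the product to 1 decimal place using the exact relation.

-34.1 per mil

Exactly, δ_product = (δ_source + 1000)·(ε/1000 + 1) − 1000.
δ_product = (-16.4 + 1000) × (-18.0/1000 + 1) − 1000
δ_product = -34.10 per mil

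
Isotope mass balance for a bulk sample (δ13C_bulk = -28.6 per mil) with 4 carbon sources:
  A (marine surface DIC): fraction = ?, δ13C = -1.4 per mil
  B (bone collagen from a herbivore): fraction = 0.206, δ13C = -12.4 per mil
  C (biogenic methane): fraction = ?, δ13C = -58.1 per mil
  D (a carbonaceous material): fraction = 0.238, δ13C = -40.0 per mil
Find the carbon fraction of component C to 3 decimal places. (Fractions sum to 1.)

0.278

Let f_C and f_A be the unknown fractions; fractions sum to 1 so f_C + f_A = 0.556.
Mass balance: Σ fᵢ·δᵢ = δ_bulk ⇒ f_C·(-58.1) + f_A·(-1.4) = -28.6 − (-12.074) = -16.526
Substitute f_A = 0.556 − f_C:
f_C·(-58.1 − -1.4) = -16.526 − 0.556×(-1.4) = -15.747
f_C = -15.747 / -56.7 = 0.2777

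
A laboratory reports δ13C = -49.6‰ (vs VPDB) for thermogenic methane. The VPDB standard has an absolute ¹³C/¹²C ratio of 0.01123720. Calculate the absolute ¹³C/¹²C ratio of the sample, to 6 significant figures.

R_sample = R_standard × (δ13C/1000 + 1)
R_sample = 0.01123720 × (-49.6/1000 + 1) = 0.01123720 × 0.950400
R_sample = 0.0106798

0.0106798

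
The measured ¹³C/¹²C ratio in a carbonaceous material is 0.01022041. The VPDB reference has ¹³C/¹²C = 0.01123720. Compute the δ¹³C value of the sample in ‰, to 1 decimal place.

-90.5‰

δ¹³C = (R_sample / R_standard − 1) × 1000
R_sample / R_standard = 0.01022041 / 0.01123720 = 0.909516
δ¹³C = (0.909516 − 1) × 1000 = -90.48‰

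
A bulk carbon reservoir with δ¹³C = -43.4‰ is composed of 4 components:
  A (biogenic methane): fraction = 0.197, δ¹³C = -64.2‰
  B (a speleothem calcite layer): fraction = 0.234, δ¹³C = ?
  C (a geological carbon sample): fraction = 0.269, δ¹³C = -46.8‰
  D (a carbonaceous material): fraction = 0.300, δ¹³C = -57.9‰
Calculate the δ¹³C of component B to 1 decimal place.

Isotope mass balance: δ_bulk = Σ fᵢ·δᵢ.
-43.4 = 0.197×(-64.2) + 0.234×δ_B + 0.269×(-46.8) + 0.300×(-57.9)
0.234·δ_B = -43.4 − (-42.607) = -0.793
δ_B = -0.793 / 0.234 = -3.39‰

-3.4‰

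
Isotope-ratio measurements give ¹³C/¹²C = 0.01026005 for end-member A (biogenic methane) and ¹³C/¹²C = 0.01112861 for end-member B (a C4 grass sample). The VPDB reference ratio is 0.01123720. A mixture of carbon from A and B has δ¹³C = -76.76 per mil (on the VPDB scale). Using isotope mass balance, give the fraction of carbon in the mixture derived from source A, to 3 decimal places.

0.868

δ_A = (0.01026005/0.01123720 − 1)×1000 = (0.913043 − 1)×1000 = -86.957 per mil
δ_B = (0.01112861/0.01123720 − 1)×1000 = (0.990337 − 1)×1000 = -9.663 per mil
f_A = (δ_mix − δ_B)/(δ_A − δ_B) = (-76.76 − (-9.663))/(-86.957 − (-9.663))
f_A = -67.097 / -77.293 = 0.8681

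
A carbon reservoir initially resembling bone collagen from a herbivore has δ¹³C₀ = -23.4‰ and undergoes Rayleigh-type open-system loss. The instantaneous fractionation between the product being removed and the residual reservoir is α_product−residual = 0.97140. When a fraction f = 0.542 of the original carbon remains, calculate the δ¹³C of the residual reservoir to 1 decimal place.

Rayleigh residual: δ_res = (δ₀ + 1000)·f^(α−1) − 1000
α − 1 = -0.02860
f^(α−1) = 0.542^(-0.02860) = 1.017672
δ_res = (-23.4 + 1000) × 1.017672 − 1000 = 993.858 − 1000 = -6.14‰

-6.1‰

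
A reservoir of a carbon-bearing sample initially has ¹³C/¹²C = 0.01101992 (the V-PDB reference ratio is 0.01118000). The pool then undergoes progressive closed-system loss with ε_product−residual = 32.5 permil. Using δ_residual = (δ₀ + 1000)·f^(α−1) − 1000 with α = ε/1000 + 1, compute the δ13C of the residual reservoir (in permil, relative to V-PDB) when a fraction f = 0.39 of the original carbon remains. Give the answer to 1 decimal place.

δ₀ = (0.01101992/0.01118000 − 1)×1000 = (0.985682 − 1)×1000 = -14.318 permil
α − 1 = ε/1000 = 0.0325
f^(α−1) = 0.39^(0.0325) = 0.969861
δ_res = (-14.318 + 1000) × 0.969861 − 1000 = 955.974 − 1000 = -44.03 permil

-44.0 permil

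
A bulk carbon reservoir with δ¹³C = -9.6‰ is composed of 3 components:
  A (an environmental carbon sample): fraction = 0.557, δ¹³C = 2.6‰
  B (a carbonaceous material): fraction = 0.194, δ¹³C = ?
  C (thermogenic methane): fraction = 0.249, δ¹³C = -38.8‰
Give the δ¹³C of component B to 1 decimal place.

Isotope mass balance: δ_bulk = Σ fᵢ·δᵢ.
-9.6 = 0.557×(2.6) + 0.194×δ_B + 0.249×(-38.8)
0.194·δ_B = -9.6 − (-8.213) = -1.387
δ_B = -1.387 / 0.194 = -7.15‰

-7.1‰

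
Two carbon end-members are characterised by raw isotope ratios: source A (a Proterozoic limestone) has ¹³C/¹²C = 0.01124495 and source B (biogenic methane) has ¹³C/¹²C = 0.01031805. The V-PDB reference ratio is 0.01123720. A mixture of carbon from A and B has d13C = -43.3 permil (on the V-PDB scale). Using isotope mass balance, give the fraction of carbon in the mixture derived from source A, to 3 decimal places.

δ_A = (0.01124495/0.01123720 − 1)×1000 = (1.000690 − 1)×1000 = 0.690 permil
δ_B = (0.01031805/0.01123720 − 1)×1000 = (0.918205 − 1)×1000 = -81.795 permil
f_A = (δ_mix − δ_B)/(δ_A − δ_B) = (-43.3 − (-81.795))/(0.690 − (-81.795))
f_A = 38.495 / 82.485 = 0.4667

0.467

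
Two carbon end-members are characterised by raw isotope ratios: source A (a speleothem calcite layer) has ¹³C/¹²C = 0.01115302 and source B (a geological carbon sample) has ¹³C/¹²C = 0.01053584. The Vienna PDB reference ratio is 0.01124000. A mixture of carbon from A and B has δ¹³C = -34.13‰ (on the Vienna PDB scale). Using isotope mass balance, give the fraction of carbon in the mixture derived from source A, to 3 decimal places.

δ_A = (0.01115302/0.01124000 − 1)×1000 = (0.992262 − 1)×1000 = -7.738‰
δ_B = (0.01053584/0.01124000 − 1)×1000 = (0.937352 − 1)×1000 = -62.648‰
f_A = (δ_mix − δ_B)/(δ_A − δ_B) = (-34.13 − (-62.648))/(-7.738 − (-62.648))
f_A = 28.518 / 54.909 = 0.5194

0.519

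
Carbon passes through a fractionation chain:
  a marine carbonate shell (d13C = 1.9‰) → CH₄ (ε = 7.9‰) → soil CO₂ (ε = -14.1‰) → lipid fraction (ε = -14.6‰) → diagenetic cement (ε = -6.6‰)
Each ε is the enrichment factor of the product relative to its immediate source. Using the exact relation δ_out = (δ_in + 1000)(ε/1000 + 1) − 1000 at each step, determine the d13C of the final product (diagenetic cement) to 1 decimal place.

-25.4‰

step 1: δ = (1.90 + 1000)·(7.9/1000 + 1) − 1000 = 9.82‰
step 2: δ = (9.82 + 1000)·(-14.1/1000 + 1) − 1000 = -4.42‰
step 3: δ = (-4.42 + 1000)·(-14.6/1000 + 1) − 1000 = -18.96‰
step 4: δ = (-18.96 + 1000)·(-6.6/1000 + 1) − 1000 = -25.43‰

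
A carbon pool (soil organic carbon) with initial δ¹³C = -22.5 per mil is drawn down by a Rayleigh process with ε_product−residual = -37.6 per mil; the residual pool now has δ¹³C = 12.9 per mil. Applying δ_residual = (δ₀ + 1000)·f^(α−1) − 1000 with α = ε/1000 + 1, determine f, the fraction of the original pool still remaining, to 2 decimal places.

0.39

α − 1 = ε/1000 = -0.0376
(δ_res + 1000)/(δ₀ + 1000) = (12.9 + 1000)/(-22.5 + 1000) = 1012.9/977.5 = 1.036215
f = 1.036215^(1/-0.0376) = exp(ln(1.036215)/-0.0376) = exp(0.03557/-0.0376)
f = exp(-0.9461) = 0.3882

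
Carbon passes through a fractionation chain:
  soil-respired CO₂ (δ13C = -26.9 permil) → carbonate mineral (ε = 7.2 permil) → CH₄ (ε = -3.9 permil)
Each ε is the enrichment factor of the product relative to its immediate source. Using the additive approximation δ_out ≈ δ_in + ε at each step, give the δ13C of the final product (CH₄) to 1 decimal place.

-23.6 permil

step 1: δ ≈ -26.9 + (7.2) = -19.7 permil
step 2: δ ≈ -19.7 + (-3.9) = -23.6 permil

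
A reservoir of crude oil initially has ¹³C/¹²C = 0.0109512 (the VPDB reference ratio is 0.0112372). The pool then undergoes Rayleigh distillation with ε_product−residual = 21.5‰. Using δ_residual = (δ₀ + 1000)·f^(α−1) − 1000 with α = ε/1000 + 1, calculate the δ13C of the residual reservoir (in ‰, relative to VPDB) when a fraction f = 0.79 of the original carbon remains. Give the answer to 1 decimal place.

-30.4‰

δ₀ = (0.0109512/0.0112372 − 1)×1000 = (0.974549 − 1)×1000 = -25.451‰
α − 1 = ε/1000 = 0.0215
f^(α−1) = 0.79^(0.0215) = 0.994945
δ_res = (-25.451 + 1000) × 0.994945 − 1000 = 969.622 − 1000 = -30.38‰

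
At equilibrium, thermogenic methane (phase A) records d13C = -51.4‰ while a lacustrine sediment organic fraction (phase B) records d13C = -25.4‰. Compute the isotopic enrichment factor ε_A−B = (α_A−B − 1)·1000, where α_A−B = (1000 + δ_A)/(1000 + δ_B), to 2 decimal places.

-26.68‰

α_A−B = (1000 + -51.4) / (1000 + -25.4) = 948.6 / 974.6 = 0.973322
ε_A−B = (0.973322 − 1) × 1000 = -26.678‰
(The approximation ε ≈ δ_A − δ_B would give -26.0‰.)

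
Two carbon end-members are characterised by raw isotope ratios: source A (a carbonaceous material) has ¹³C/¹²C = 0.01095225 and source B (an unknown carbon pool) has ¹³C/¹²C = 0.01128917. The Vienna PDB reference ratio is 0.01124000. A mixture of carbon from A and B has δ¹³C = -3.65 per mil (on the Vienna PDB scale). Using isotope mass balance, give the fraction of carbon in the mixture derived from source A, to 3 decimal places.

δ_A = (0.01095225/0.01124000 − 1)×1000 = (0.974399 − 1)×1000 = -25.601 per mil
δ_B = (0.01128917/0.01124000 − 1)×1000 = (1.004375 − 1)×1000 = 4.375 per mil
f_A = (δ_mix − δ_B)/(δ_A − δ_B) = (-3.65 − (4.375))/(-25.601 − (4.375))
f_A = -8.025 / -29.975 = 0.2677

0.268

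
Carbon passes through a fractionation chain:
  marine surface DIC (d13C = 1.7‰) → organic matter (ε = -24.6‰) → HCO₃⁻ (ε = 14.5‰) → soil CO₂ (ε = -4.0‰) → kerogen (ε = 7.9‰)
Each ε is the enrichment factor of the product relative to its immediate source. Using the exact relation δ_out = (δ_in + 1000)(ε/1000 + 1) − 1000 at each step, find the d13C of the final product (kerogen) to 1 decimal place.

step 1: δ = (1.70 + 1000)·(-24.6/1000 + 1) − 1000 = -22.94‰
step 2: δ = (-22.94 + 1000)·(14.5/1000 + 1) − 1000 = -8.77‰
step 3: δ = (-8.77 + 1000)·(-4.0/1000 + 1) − 1000 = -12.74‰
step 4: δ = (-12.74 + 1000)·(7.9/1000 + 1) − 1000 = -4.94‰

-4.9‰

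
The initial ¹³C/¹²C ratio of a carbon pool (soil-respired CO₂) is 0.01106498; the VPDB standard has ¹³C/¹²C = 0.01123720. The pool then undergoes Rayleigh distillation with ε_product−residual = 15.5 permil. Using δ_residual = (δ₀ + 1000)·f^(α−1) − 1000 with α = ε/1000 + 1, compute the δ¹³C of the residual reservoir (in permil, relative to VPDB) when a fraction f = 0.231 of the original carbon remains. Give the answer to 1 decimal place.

-37.4 permil

δ₀ = (0.01106498/0.01123720 − 1)×1000 = (0.984674 − 1)×1000 = -15.326 permil
α − 1 = ε/1000 = 0.0155
f^(α−1) = 0.231^(0.0155) = 0.977543
δ_res = (-15.326 + 1000) × 0.977543 − 1000 = 962.562 − 1000 = -37.44 permil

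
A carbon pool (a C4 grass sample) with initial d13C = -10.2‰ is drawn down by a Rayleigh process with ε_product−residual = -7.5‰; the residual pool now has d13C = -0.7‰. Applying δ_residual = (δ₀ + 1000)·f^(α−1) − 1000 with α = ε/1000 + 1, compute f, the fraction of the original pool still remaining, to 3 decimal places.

α − 1 = ε/1000 = -0.0075
(δ_res + 1000)/(δ₀ + 1000) = (-0.7 + 1000)/(-10.2 + 1000) = 999.3/989.8 = 1.009598
f = 1.009598^(1/-0.0075) = exp(ln(1.009598)/-0.0075) = exp(0.00955/-0.0075)
f = exp(-1.2736) = 0.2798

0.280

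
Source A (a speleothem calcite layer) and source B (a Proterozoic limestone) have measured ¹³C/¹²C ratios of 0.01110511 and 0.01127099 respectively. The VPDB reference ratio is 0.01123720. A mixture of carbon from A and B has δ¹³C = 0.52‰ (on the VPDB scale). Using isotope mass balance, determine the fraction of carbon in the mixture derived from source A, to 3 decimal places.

0.168

δ_A = (0.01110511/0.01123720 − 1)×1000 = (0.988245 − 1)×1000 = -11.755‰
δ_B = (0.01127099/0.01123720 − 1)×1000 = (1.003007 − 1)×1000 = 3.007‰
f_A = (δ_mix − δ_B)/(δ_A − δ_B) = (0.52 − (3.007))/(-11.755 − (3.007))
f_A = -2.487 / -14.762 = 0.1685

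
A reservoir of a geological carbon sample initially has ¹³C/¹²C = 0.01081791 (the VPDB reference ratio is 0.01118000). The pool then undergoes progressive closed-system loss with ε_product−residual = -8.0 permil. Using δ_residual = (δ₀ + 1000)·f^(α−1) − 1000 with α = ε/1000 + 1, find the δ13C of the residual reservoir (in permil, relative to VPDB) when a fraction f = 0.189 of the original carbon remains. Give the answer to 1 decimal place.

δ₀ = (0.01081791/0.01118000 − 1)×1000 = (0.967613 − 1)×1000 = -32.387 permil
α − 1 = ε/1000 = -0.0080
f^(α−1) = 0.189^(-0.0080) = 1.013417
δ_res = (-32.387 + 1000) × 1.013417 − 1000 = 980.595 − 1000 = -19.40 permil

-19.4 permil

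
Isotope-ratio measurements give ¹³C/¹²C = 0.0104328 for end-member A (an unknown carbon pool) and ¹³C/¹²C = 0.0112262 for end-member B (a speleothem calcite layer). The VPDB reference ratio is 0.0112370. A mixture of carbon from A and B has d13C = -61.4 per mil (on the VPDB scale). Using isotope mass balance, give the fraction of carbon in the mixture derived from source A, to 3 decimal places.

δ_A = (0.0104328/0.0112370 − 1)×1000 = (0.928433 − 1)×1000 = -71.567 per mil
δ_B = (0.0112262/0.0112370 − 1)×1000 = (0.999039 − 1)×1000 = -0.961 per mil
f_A = (δ_mix − δ_B)/(δ_A − δ_B) = (-61.4 − (-0.961))/(-71.567 − (-0.961))
f_A = -60.439 / -70.606 = 0.8560

0.856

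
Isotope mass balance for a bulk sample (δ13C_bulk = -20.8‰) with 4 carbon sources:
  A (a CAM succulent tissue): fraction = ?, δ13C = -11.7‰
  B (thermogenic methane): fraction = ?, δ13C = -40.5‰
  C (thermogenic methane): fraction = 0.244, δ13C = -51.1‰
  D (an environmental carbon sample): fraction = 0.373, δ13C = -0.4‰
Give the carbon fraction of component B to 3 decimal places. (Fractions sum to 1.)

Let f_B and f_A be the unknown fractions; fractions sum to 1 so f_B + f_A = 0.383.
Mass balance: Σ fᵢ·δᵢ = δ_bulk ⇒ f_B·(-40.5) + f_A·(-11.7) = -20.8 − (-12.618) = -8.182
Substitute f_A = 0.383 − f_B:
f_B·(-40.5 − -11.7) = -8.182 − 0.383×(-11.7) = -3.701
f_B = -3.701 / -28.8 = 0.1285

0.129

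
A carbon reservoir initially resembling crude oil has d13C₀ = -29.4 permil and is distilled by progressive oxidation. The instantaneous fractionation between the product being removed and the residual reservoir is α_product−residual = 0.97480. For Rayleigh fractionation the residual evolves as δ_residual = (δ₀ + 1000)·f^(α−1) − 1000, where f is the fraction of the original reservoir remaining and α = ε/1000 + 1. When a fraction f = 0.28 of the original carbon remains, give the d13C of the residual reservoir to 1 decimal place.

2.2 permil

Rayleigh residual: δ_res = (δ₀ + 1000)·f^(α−1) − 1000
α − 1 = -0.02520
f^(α−1) = 0.28^(-0.02520) = 1.032599
δ_res = (-29.4 + 1000) × 1.032599 − 1000 = 1002.240 − 1000 = 2.24 permil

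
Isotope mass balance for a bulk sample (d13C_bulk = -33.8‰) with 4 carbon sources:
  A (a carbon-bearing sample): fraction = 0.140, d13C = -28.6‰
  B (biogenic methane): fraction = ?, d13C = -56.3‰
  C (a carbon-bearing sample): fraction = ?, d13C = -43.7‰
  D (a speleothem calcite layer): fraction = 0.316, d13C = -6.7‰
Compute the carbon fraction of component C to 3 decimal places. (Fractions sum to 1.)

0.234

Let f_C and f_B be the unknown fractions; fractions sum to 1 so f_C + f_B = 0.544.
Mass balance: Σ fᵢ·δᵢ = δ_bulk ⇒ f_C·(-43.7) + f_B·(-56.3) = -33.8 − (-6.121) = -27.679
Substitute f_B = 0.544 − f_C:
f_C·(-43.7 − -56.3) = -27.679 − 0.544×(-56.3) = 2.948
f_C = 2.948 / 12.6 = 0.2340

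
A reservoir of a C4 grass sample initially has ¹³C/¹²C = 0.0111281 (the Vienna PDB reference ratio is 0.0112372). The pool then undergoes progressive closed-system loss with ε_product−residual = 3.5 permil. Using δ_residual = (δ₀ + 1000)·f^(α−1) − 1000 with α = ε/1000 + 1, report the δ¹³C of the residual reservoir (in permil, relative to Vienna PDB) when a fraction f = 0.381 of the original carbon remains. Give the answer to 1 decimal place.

-13.0 permil

δ₀ = (0.0111281/0.0112372 − 1)×1000 = (0.990291 − 1)×1000 = -9.709 permil
α − 1 = ε/1000 = 0.0035
f^(α−1) = 0.381^(0.0035) = 0.996628
δ_res = (-9.709 + 1000) × 0.996628 − 1000 = 986.952 − 1000 = -13.05 permil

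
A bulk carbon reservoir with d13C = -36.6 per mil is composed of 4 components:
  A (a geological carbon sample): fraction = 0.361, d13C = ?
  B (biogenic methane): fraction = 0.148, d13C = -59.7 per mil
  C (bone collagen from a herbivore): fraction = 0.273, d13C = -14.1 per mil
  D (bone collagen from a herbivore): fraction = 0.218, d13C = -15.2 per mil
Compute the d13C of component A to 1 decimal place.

-57.1 per mil

Isotope mass balance: δ_bulk = Σ fᵢ·δᵢ.
-36.6 = 0.361×δ_A + 0.148×(-59.7) + 0.273×(-14.1) + 0.218×(-15.2)
0.361·δ_A = -36.6 − (-15.998) = -20.602
δ_A = -20.602 / 0.361 = -57.07 per mil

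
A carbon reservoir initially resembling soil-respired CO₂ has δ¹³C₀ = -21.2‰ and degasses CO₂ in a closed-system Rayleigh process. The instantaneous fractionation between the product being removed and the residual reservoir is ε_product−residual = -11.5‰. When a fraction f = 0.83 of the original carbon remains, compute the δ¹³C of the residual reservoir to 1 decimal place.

Rayleigh residual: δ_res = (δ₀ + 1000)·f^(α−1) − 1000
α = ε/1000 + 1 = 0.98850, so α − 1 = -0.01150
f^(α−1) = 0.83^(-0.01150) = 1.002145
δ_res = (-21.2 + 1000) × 1.002145 − 1000 = 980.900 − 1000 = -19.10‰

-19.1‰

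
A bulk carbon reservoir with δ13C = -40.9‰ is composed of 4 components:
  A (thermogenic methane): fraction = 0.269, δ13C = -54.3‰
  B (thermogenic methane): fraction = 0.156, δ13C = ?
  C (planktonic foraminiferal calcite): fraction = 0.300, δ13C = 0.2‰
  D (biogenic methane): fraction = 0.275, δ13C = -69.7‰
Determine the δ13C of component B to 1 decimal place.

Isotope mass balance: δ_bulk = Σ fᵢ·δᵢ.
-40.9 = 0.269×(-54.3) + 0.156×δ_B + 0.300×(0.2) + 0.275×(-69.7)
0.156·δ_B = -40.9 − (-33.714) = -7.186
δ_B = -7.186 / 0.156 = -46.06‰

-46.1‰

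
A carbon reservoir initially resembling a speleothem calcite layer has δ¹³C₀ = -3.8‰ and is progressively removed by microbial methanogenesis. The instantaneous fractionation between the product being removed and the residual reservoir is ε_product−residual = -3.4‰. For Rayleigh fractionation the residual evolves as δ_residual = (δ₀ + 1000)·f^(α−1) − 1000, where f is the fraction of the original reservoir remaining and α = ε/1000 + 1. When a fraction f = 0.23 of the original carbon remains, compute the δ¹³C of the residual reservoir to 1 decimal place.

1.2‰

Rayleigh residual: δ_res = (δ₀ + 1000)·f^(α−1) − 1000
α = ε/1000 + 1 = 0.99660, so α − 1 = -0.00340
f^(α−1) = 0.23^(-0.00340) = 1.005009
δ_res = (-3.8 + 1000) × 1.005009 − 1000 = 1001.190 − 1000 = 1.19‰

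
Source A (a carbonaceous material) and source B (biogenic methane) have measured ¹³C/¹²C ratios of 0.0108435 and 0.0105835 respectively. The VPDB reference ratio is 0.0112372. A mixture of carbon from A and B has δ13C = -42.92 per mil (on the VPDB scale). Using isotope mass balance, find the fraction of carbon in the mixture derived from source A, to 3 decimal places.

0.659

δ_A = (0.0108435/0.0112372 − 1)×1000 = (0.964965 − 1)×1000 = -35.035 per mil
δ_B = (0.0105835/0.0112372 − 1)×1000 = (0.941827 − 1)×1000 = -58.173 per mil
f_A = (δ_mix − δ_B)/(δ_A − δ_B) = (-42.92 − (-58.173))/(-35.035 − (-58.173))
f_A = 15.253 / 23.137 = 0.6592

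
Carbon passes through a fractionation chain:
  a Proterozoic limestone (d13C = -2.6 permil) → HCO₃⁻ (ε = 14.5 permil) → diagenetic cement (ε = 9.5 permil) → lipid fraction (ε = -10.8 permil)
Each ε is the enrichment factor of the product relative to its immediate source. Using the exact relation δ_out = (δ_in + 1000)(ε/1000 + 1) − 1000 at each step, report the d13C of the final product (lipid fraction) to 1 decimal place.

step 1: δ = (-2.60 + 1000)·(14.5/1000 + 1) − 1000 = 11.86 permil
step 2: δ = (11.86 + 1000)·(9.5/1000 + 1) − 1000 = 21.47 permil
step 3: δ = (21.47 + 1000)·(-10.8/1000 + 1) − 1000 = 10.44 permil

10.4 permil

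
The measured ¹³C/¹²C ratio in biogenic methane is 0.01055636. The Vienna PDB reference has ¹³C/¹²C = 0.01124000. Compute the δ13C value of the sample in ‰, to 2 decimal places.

-60.82‰

δ13C = (R_sample / R_standard − 1) × 1000
R_sample / R_standard = 0.01055636 / 0.01124000 = 0.939178
δ13C = (0.939178 − 1) × 1000 = -60.822‰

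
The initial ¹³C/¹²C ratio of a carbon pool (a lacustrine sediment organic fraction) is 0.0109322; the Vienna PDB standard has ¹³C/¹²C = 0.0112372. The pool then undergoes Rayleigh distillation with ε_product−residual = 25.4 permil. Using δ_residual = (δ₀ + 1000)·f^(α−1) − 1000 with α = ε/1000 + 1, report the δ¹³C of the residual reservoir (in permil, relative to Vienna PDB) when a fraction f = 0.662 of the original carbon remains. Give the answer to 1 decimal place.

-37.3 permil

δ₀ = (0.0109322/0.0112372 − 1)×1000 = (0.972858 − 1)×1000 = -27.142 permil
α − 1 = ε/1000 = 0.0254
f^(α−1) = 0.662^(0.0254) = 0.989577
δ_res = (-27.142 + 1000) × 0.989577 − 1000 = 962.718 − 1000 = -37.28 permil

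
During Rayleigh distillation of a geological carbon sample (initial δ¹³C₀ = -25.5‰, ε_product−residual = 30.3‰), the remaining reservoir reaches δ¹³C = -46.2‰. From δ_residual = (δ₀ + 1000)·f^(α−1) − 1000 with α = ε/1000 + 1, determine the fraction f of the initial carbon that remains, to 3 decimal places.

0.492

α − 1 = ε/1000 = 0.0303
(δ_res + 1000)/(δ₀ + 1000) = (-46.2 + 1000)/(-25.5 + 1000) = 953.8/974.5 = 0.978758
f = 0.978758^(1/0.0303) = exp(ln(0.978758)/0.0303) = exp(-0.02147/0.0303)
f = exp(-0.7086) = 0.4923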